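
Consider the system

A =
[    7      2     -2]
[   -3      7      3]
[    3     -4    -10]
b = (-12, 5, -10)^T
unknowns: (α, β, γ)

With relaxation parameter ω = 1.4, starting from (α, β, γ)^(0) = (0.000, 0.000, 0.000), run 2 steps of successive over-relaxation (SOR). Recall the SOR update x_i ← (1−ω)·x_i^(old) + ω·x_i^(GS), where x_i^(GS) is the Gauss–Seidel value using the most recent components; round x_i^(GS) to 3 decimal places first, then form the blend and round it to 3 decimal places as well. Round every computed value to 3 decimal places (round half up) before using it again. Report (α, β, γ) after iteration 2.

Iteration 1:
  α: GS value = (-12 - (2)·0.000 - (-2)·0.000) / (7) = -1.714;  α ← (1−ω)·0.000 + ω·-1.714 = -2.400
  β: GS value = (5 - (-3)·-2.400 - (3)·0.000) / (7) = -0.314;  β ← (1−ω)·0.000 + ω·-0.314 = -0.440
  γ: GS value = (-10 - (3)·-2.400 - (-4)·-0.440) / (-10) = 0.456;  γ ← (1−ω)·0.000 + ω·0.456 = 0.638
Iteration 2:
  α: GS value = (-12 - (2)·-0.440 - (-2)·0.638) / (7) = -1.406;  α ← (1−ω)·-2.400 + ω·-1.406 = -1.008
  β: GS value = (5 - (-3)·-1.008 - (3)·0.638) / (7) = 0.009;  β ← (1−ω)·-0.440 + ω·0.009 = 0.189
  γ: GS value = (-10 - (3)·-1.008 - (-4)·0.189) / (-10) = 0.622;  γ ← (1−ω)·0.638 + ω·0.622 = 0.616

(-1.008, 0.189, 0.616)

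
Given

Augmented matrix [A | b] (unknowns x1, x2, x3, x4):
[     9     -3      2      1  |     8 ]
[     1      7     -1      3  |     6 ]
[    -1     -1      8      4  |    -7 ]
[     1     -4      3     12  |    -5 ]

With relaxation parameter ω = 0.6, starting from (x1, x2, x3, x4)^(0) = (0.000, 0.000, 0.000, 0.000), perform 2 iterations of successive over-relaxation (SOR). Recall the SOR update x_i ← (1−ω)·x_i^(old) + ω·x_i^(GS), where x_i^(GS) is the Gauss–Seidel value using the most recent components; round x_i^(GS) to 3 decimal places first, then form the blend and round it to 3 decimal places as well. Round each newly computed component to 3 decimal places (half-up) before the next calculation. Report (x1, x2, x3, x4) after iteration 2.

(0.908, 0.615, -0.556, -0.135)

Iteration 1:
  x1: GS value = (8 - (-3)·0.000 - (2)·0.000 - (1)·0.000) / (9) = 0.889;  x1 ← (1−ω)·0.000 + ω·0.889 = 0.533
  x2: GS value = (6 - (1)·0.533 - (-1)·0.000 - (3)·0.000) / (7) = 0.781;  x2 ← (1−ω)·0.000 + ω·0.781 = 0.469
  x3: GS value = (-7 - (-1)·0.533 - (-1)·0.469 - (4)·0.000) / (8) = -0.750;  x3 ← (1−ω)·0.000 + ω·-0.750 = -0.450
  x4: GS value = (-5 - (1)·0.533 - (-4)·0.469 - (3)·-0.450) / (12) = -0.192;  x4 ← (1−ω)·0.000 + ω·-0.192 = -0.115
Iteration 2:
  x1: GS value = (8 - (-3)·0.469 - (2)·-0.450 - (1)·-0.115) / (9) = 1.158;  x1 ← (1−ω)·0.533 + ω·1.158 = 0.908
  x2: GS value = (6 - (1)·0.908 - (-1)·-0.450 - (3)·-0.115) / (7) = 0.712;  x2 ← (1−ω)·0.469 + ω·0.712 = 0.615
  x3: GS value = (-7 - (-1)·0.908 - (-1)·0.615 - (4)·-0.115) / (8) = -0.627;  x3 ← (1−ω)·-0.450 + ω·-0.627 = -0.556
  x4: GS value = (-5 - (1)·0.908 - (-4)·0.615 - (3)·-0.556) / (12) = -0.148;  x4 ← (1−ω)·-0.115 + ω·-0.148 = -0.135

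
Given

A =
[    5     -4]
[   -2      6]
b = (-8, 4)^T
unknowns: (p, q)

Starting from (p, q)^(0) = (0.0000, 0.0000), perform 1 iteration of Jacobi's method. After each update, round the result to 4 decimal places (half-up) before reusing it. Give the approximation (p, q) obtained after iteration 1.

Iteration 1:
  p = (-8 - (-4)·0.0000) / (5) = -1.6000
  q = (4 - (-2)·0.0000) / (6) = 0.6667

(-1.6000, 0.6667)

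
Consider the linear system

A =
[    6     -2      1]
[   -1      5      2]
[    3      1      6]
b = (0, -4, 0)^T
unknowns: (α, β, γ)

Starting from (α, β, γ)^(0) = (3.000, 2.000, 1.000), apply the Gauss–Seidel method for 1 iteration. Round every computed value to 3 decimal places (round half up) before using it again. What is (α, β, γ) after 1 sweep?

(0.500, -1.100, -0.067)

Iteration 1:
  α = (0 - (-2)·2.000 - (1)·1.000) / (6) = 0.500
  β = (-4 - (-1)·0.500 - (2)·1.000) / (5) = -1.100
  γ = (0 - (3)·0.500 - (1)·-1.100) / (6) = -0.067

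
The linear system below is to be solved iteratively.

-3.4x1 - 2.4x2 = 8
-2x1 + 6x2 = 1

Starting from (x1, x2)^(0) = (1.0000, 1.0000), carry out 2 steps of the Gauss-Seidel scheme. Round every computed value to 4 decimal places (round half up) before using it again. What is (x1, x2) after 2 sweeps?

Iteration 1:
  x1 = (8 - (-2.4)·1.0000) / (-3.4) = -3.0588
  x2 = (1 - (-2)·-3.0588) / (6) = -0.8529
Iteration 2:
  x1 = (8 - (-2.4)·-0.8529) / (-3.4) = -1.7509
  x2 = (1 - (-2)·-1.7509) / (6) = -0.4170

(-1.7509, -0.4170)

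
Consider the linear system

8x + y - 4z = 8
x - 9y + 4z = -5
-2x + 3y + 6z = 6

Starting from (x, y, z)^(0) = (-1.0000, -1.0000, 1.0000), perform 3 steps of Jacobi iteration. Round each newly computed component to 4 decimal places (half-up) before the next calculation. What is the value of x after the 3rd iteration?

Iteration 1:
  x = (8 - (1)·-1.0000 - (-4)·1.0000) / (8) = 1.6250
  y = (-5 - (1)·-1.0000 - (4)·1.0000) / (-9) = 0.8889
  z = (6 - (-2)·-1.0000 - (3)·-1.0000) / (6) = 1.1667
Iteration 2:
  x = (8 - (1)·0.8889 - (-4)·1.1667) / (8) = 1.4722
  y = (-5 - (1)·1.6250 - (4)·1.1667) / (-9) = 1.2546
  z = (6 - (-2)·1.6250 - (3)·0.8889) / (6) = 1.0972
Iteration 3:
  x = (8 - (1)·1.2546 - (-4)·1.0972) / (8) = 1.3918
  y = (-5 - (1)·1.4722 - (4)·1.0972) / (-9) = 1.2068
  z = (6 - (-2)·1.4722 - (3)·1.2546) / (6) = 0.8634

1.3918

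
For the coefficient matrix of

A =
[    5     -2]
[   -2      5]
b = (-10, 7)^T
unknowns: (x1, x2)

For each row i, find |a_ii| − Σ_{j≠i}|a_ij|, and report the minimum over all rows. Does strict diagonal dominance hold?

row 1: |5| − (2) = 3
row 2: |5| − (2) = 3
minimum over rows = 3 → strictly diagonally dominant (convergence guaranteed)

3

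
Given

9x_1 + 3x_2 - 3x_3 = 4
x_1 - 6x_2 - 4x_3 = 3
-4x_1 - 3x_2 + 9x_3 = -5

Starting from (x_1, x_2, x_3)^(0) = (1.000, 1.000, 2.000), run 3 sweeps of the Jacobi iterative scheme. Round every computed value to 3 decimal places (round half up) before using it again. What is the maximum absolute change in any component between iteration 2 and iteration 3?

0.712

Iteration 1:
  x_1 = (4 - (3)·1.000 - (-3)·2.000) / (9) = 0.778
  x_2 = (3 - (1)·1.000 - (-4)·2.000) / (-6) = -1.667
  x_3 = (-5 - (-4)·1.000 - (-3)·1.000) / (9) = 0.222
Iteration 2:
  x_1 = (4 - (3)·-1.667 - (-3)·0.222) / (9) = 1.074
  x_2 = (3 - (1)·0.778 - (-4)·0.222) / (-6) = -0.518
  x_3 = (-5 - (-4)·0.778 - (-3)·-1.667) / (9) = -0.765
Iteration 3:
  x_1 = (4 - (3)·-0.518 - (-3)·-0.765) / (9) = 0.362
  x_2 = (3 - (1)·1.074 - (-4)·-0.765) / (-6) = 0.189
  x_3 = (-5 - (-4)·1.074 - (-3)·-0.518) / (9) = -0.251
Change: (-0.712, 0.707, 0.514) → max |·| = 0.712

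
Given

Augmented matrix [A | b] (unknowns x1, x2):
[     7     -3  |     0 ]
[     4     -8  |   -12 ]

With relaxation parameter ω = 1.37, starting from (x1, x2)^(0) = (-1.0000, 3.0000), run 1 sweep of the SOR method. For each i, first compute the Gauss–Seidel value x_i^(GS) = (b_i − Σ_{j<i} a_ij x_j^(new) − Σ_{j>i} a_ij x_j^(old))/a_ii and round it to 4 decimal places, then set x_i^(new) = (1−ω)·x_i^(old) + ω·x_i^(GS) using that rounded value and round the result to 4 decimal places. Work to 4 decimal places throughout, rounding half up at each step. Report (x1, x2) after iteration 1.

(2.1314, 2.4050)

Iteration 1:
  x1: GS value = (0 - (-3)·3.0000) / (7) = 1.2857;  x1 ← (1−ω)·-1.0000 + ω·1.2857 = 2.1314
  x2: GS value = (-12 - (4)·2.1314) / (-8) = 2.5657;  x2 ← (1−ω)·3.0000 + ω·2.5657 = 2.4050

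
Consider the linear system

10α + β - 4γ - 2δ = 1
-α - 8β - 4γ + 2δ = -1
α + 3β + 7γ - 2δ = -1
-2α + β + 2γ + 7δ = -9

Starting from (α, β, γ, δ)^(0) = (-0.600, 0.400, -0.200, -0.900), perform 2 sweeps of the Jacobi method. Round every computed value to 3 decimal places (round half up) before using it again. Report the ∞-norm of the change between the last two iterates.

Iteration 1:
  α = (1 - (1)·0.400 - (-4)·-0.200 - (-2)·-0.900) / (10) = -0.200
  β = (-1 - (-1)·-0.600 - (-4)·-0.200 - (2)·-0.900) / (-8) = 0.075
  γ = (-1 - (1)·-0.600 - (3)·0.400 - (-2)·-0.900) / (7) = -0.486
  δ = (-9 - (-2)·-0.600 - (1)·0.400 - (2)·-0.200) / (7) = -1.457
Iteration 2:
  α = (1 - (1)·0.075 - (-4)·-0.486 - (-2)·-1.457) / (10) = -0.393
  β = (-1 - (-1)·-0.200 - (-4)·-0.486 - (2)·-1.457) / (-8) = 0.029
  γ = (-1 - (1)·-0.200 - (3)·0.075 - (-2)·-1.457) / (7) = -0.563
  δ = (-9 - (-2)·-0.200 - (1)·0.075 - (2)·-0.486) / (7) = -1.215
Change: (-0.193, -0.046, -0.077, 0.242) → max |·| = 0.242

0.242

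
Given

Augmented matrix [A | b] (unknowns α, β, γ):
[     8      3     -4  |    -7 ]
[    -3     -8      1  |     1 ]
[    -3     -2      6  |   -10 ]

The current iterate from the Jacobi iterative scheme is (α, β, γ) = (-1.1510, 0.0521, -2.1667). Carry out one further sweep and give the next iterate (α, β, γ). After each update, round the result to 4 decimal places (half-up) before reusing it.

One sweep:
  α = (-7 - (3)·0.0521 - (-4)·-2.1667) / (8) = -1.9779
  β = (1 - (-3)·-1.1510 - (1)·-2.1667) / (-8) = 0.0358
  γ = (-10 - (-3)·-1.1510 - (-2)·0.0521) / (6) = -2.2248

(-1.9779, 0.0358, -2.2248)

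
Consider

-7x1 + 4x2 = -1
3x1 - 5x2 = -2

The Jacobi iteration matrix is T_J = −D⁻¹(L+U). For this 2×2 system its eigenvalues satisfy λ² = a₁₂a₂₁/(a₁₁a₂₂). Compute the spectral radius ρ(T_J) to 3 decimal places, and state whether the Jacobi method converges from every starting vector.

a₁₂a₂₁/(a₁₁a₂₂) = (4)·(3) / ((-7)·(-5)) = 0.342857
ρ = √|0.342857| = √0.342857 = 0.586
ρ < 1, so Jacobi converges

0.586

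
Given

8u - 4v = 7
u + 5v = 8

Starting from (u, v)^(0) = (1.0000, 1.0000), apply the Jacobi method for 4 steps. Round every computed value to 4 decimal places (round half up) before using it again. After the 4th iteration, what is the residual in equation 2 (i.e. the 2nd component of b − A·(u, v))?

0.0200

Iteration 1:
  u = (7 - (-4)·1.0000) / (8) = 1.3750
  v = (8 - (1)·1.0000) / (5) = 1.4000
Iteration 2:
  u = (7 - (-4)·1.4000) / (8) = 1.5750
  v = (8 - (1)·1.3750) / (5) = 1.3250
Iteration 3:
  u = (7 - (-4)·1.3250) / (8) = 1.5375
  v = (8 - (1)·1.5750) / (5) = 1.2850
Iteration 4:
  u = (7 - (-4)·1.2850) / (8) = 1.5175
  v = (8 - (1)·1.5375) / (5) = 1.2925
Residual b − A·x = (0.0300, 0.0200)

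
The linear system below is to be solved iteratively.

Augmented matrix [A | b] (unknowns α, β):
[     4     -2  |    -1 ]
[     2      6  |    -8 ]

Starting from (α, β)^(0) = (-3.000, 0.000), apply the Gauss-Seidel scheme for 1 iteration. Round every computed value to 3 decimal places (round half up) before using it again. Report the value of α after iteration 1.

-0.250

Iteration 1:
  α = (-1 - (-2)·0.000) / (4) = -0.250
  β = (-8 - (2)·-0.250) / (6) = -1.250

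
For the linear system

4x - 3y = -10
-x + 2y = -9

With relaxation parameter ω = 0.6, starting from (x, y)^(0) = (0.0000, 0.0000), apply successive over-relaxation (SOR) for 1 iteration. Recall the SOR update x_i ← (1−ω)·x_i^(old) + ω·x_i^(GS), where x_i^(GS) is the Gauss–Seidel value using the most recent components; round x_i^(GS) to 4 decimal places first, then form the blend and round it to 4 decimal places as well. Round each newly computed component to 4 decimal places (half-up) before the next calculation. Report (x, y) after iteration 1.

Iteration 1:
  x: GS value = (-10 - (-3)·0.0000) / (4) = -2.5000;  x ← (1−ω)·0.0000 + ω·-2.5000 = -1.5000
  y: GS value = (-9 - (-1)·-1.5000) / (2) = -5.2500;  y ← (1−ω)·0.0000 + ω·-5.2500 = -3.1500

(-1.5000, -3.1500)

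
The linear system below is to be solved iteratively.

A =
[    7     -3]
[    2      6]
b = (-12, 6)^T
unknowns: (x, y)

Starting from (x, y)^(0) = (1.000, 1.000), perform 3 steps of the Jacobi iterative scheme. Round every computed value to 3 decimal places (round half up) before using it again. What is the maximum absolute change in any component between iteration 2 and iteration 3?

Iteration 1:
  x = (-12 - (-3)·1.000) / (7) = -1.286
  y = (6 - (2)·1.000) / (6) = 0.667
Iteration 2:
  x = (-12 - (-3)·0.667) / (7) = -1.428
  y = (6 - (2)·-1.286) / (6) = 1.429
Iteration 3:
  x = (-12 - (-3)·1.429) / (7) = -1.102
  y = (6 - (2)·-1.428) / (6) = 1.476
Change: (0.326, 0.047) → max |·| = 0.326

0.326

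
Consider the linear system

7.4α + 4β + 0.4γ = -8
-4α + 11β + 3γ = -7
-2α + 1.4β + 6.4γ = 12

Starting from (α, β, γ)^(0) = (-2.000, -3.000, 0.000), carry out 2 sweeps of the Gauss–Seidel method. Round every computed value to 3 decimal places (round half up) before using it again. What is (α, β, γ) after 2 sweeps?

Iteration 1:
  α = (-8 - (4)·-3.000 - (0.4)·0.000) / (7.4) = 0.541
  β = (-7 - (-4)·0.541 - (3)·0.000) / (11) = -0.440
  γ = (12 - (-2)·0.541 - (1.4)·-0.440) / (6.4) = 2.140
Iteration 2:
  α = (-8 - (4)·-0.440 - (0.4)·2.140) / (7.4) = -0.959
  β = (-7 - (-4)·-0.959 - (3)·2.140) / (11) = -1.569
  γ = (12 - (-2)·-0.959 - (1.4)·-1.569) / (6.4) = 1.919

(-0.959, -1.569, 1.919)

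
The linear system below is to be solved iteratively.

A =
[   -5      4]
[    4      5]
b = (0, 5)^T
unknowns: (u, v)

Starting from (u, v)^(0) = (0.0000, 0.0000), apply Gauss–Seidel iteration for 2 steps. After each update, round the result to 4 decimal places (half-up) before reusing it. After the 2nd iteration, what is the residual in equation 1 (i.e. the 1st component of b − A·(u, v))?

Iteration 1:
  u = (0 - (4)·0.0000) / (-5) = 0.0000
  v = (5 - (4)·0.0000) / (5) = 1.0000
Iteration 2:
  u = (0 - (4)·1.0000) / (-5) = 0.8000
  v = (5 - (4)·0.8000) / (5) = 0.3600
Residual b − A·x = (2.5600, 0.0000)

2.5600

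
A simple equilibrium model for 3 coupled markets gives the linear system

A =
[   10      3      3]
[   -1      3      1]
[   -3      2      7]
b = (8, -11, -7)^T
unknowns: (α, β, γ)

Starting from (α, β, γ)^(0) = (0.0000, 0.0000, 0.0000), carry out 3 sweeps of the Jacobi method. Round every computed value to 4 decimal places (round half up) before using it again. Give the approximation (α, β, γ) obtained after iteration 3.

(1.6029, -3.0635, 0.8191)

Iteration 1:
  α = (8 - (3)·0.0000 - (3)·0.0000) / (10) = 0.8000
  β = (-11 - (-1)·0.0000 - (1)·0.0000) / (3) = -3.6667
  γ = (-7 - (-3)·0.0000 - (2)·0.0000) / (7) = -1.0000
Iteration 2:
  α = (8 - (3)·-3.6667 - (3)·-1.0000) / (10) = 2.2000
  β = (-11 - (-1)·0.8000 - (1)·-1.0000) / (3) = -3.0667
  γ = (-7 - (-3)·0.8000 - (2)·-3.6667) / (7) = 0.3905
Iteration 3:
  α = (8 - (3)·-3.0667 - (3)·0.3905) / (10) = 1.6029
  β = (-11 - (-1)·2.2000 - (1)·0.3905) / (3) = -3.0635
  γ = (-7 - (-3)·2.2000 - (2)·-3.0667) / (7) = 0.8191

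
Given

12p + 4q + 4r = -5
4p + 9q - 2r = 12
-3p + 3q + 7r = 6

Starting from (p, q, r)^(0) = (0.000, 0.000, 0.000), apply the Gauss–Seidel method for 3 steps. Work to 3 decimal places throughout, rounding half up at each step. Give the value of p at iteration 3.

-0.903

Iteration 1:
  p = (-5 - (4)·0.000 - (4)·0.000) / (12) = -0.417
  q = (12 - (4)·-0.417 - (-2)·0.000) / (9) = 1.519
  r = (6 - (-3)·-0.417 - (3)·1.519) / (7) = 0.027
Iteration 2:
  p = (-5 - (4)·1.519 - (4)·0.027) / (12) = -0.932
  q = (12 - (4)·-0.932 - (-2)·0.027) / (9) = 1.754
  r = (6 - (-3)·-0.932 - (3)·1.754) / (7) = -0.294
Iteration 3:
  p = (-5 - (4)·1.754 - (4)·-0.294) / (12) = -0.903
  q = (12 - (4)·-0.903 - (-2)·-0.294) / (9) = 1.669
  r = (6 - (-3)·-0.903 - (3)·1.669) / (7) = -0.245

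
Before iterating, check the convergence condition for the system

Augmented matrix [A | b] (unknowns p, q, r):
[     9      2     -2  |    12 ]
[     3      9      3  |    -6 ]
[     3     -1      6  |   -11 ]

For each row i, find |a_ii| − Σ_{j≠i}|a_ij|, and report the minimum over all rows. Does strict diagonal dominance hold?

2

row 1: |9| − (2+2) = 5
row 2: |9| − (3+3) = 3
row 3: |6| − (3+1) = 2
minimum over rows = 2 → strictly diagonally dominant (convergence guaranteed)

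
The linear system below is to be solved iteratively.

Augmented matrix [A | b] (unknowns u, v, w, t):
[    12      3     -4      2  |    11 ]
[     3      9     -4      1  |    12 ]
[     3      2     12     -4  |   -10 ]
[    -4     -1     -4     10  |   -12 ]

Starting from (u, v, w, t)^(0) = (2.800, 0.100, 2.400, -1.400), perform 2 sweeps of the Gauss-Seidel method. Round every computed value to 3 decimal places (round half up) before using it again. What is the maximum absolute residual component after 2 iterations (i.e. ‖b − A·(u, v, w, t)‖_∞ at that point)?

Iteration 1:
  u = (11 - (3)·0.100 - (-4)·2.400 - (2)·-1.400) / (12) = 1.925
  v = (12 - (3)·1.925 - (-4)·2.400 - (1)·-1.400) / (9) = 1.914
  w = (-10 - (3)·1.925 - (2)·1.914 - (-4)·-1.400) / (12) = -2.100
  t = (-12 - (-4)·1.925 - (-1)·1.914 - (-4)·-2.100) / (10) = -1.079
Iteration 2:
  u = (11 - (3)·1.914 - (-4)·-2.100 - (2)·-1.079) / (12) = -0.082
  v = (12 - (3)·-0.082 - (-4)·-2.100 - (1)·-1.079) / (9) = 0.547
  w = (-10 - (3)·-0.082 - (2)·0.547 - (-4)·-1.079) / (12) = -1.264
  t = (-12 - (-4)·-0.082 - (-1)·0.547 - (-4)·-1.264) / (10) = -1.684
Residual b − A·x = (8.655, 3.951, -2.416, 0.003); ∞-norm = 8.655

8.655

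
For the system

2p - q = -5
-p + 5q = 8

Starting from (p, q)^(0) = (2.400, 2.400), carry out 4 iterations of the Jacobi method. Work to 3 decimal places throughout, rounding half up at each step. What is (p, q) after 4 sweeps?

(-1.846, 1.234)

Iteration 1:
  p = (-5 - (-1)·2.400) / (2) = -1.300
  q = (8 - (-1)·2.400) / (5) = 2.080
Iteration 2:
  p = (-5 - (-1)·2.080) / (2) = -1.460
  q = (8 - (-1)·-1.300) / (5) = 1.340
Iteration 3:
  p = (-5 - (-1)·1.340) / (2) = -1.830
  q = (8 - (-1)·-1.460) / (5) = 1.308
Iteration 4:
  p = (-5 - (-1)·1.308) / (2) = -1.846
  q = (8 - (-1)·-1.830) / (5) = 1.234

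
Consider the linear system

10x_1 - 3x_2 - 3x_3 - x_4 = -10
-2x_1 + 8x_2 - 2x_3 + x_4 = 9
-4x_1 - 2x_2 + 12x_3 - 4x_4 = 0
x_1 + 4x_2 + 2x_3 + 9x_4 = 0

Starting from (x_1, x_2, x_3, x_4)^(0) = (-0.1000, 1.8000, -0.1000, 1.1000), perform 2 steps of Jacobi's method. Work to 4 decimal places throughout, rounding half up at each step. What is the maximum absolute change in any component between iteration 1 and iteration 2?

0.8593

Iteration 1:
  x_1 = (-10 - (-3)·1.8000 - (-3)·-0.1000 - (-1)·1.1000) / (10) = -0.3800
  x_2 = (9 - (-2)·-0.1000 - (-2)·-0.1000 - (1)·1.1000) / (8) = 0.9375
  x_3 = (0 - (-4)·-0.1000 - (-2)·1.8000 - (-4)·1.1000) / (12) = 0.6333
  x_4 = (0 - (1)·-0.1000 - (4)·1.8000 - (2)·-0.1000) / (9) = -0.7667
Iteration 2:
  x_1 = (-10 - (-3)·0.9375 - (-3)·0.6333 - (-1)·-0.7667) / (10) = -0.6054
  x_2 = (9 - (-2)·-0.3800 - (-2)·0.6333 - (1)·-0.7667) / (8) = 1.2842
  x_3 = (0 - (-4)·-0.3800 - (-2)·0.9375 - (-4)·-0.7667) / (12) = -0.2260
  x_4 = (0 - (1)·-0.3800 - (4)·0.9375 - (2)·0.6333) / (9) = -0.5152
Change: (-0.2254, 0.3467, -0.8593, 0.2515) → max |·| = 0.8593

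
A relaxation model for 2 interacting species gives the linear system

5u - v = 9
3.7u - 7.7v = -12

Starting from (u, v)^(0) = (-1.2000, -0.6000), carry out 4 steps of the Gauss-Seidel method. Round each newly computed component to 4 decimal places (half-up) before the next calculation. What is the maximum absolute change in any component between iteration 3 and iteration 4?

Iteration 1:
  u = (9 - (-1)·-0.6000) / (5) = 1.6800
  v = (-12 - (3.7)·1.6800) / (-7.7) = 2.3657
Iteration 2:
  u = (9 - (-1)·2.3657) / (5) = 2.2731
  v = (-12 - (3.7)·2.2731) / (-7.7) = 2.6507
Iteration 3:
  u = (9 - (-1)·2.6507) / (5) = 2.3301
  v = (-12 - (3.7)·2.3301) / (-7.7) = 2.6781
Iteration 4:
  u = (9 - (-1)·2.6781) / (5) = 2.3356
  v = (-12 - (3.7)·2.3356) / (-7.7) = 2.6807
Change: (0.0055, 0.0026) → max |·| = 0.0055

0.0055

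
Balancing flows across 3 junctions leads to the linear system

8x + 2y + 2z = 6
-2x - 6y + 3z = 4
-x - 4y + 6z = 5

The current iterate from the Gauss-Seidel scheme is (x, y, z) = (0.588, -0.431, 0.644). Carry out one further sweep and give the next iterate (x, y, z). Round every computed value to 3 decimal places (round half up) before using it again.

(0.697, -0.577, 0.565)

One sweep:
  x = (6 - (2)·-0.431 - (2)·0.644) / (8) = 0.697
  y = (4 - (-2)·0.697 - (3)·0.644) / (-6) = -0.577
  z = (5 - (-1)·0.697 - (-4)·-0.577) / (6) = 0.565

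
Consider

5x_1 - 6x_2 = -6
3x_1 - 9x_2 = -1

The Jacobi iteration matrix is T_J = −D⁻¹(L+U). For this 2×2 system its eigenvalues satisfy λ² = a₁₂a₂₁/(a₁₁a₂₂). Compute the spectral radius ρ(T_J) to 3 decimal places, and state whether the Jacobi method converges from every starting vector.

0.632

a₁₂a₂₁/(a₁₁a₂₂) = (-6)·(3) / ((5)·(-9)) = 0.400000
ρ = √|0.400000| = √0.400000 = 0.632
ρ < 1, so Jacobi converges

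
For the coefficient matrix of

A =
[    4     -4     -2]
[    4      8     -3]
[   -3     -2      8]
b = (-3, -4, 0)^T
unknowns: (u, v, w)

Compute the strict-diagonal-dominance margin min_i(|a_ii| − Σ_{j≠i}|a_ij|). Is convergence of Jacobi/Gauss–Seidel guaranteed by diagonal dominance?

row 1: |4| − (4+2) = -2
row 2: |8| − (4+3) = 1
row 3: |8| − (3+2) = 3
minimum over rows = -2 → not strictly diagonally dominant

-2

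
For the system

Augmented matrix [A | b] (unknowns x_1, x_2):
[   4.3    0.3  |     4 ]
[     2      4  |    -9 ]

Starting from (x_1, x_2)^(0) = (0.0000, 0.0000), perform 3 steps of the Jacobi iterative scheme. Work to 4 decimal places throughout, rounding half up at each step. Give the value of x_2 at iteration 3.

Iteration 1:
  x_1 = (4 - (0.3)·0.0000) / (4.3) = 0.9302
  x_2 = (-9 - (2)·0.0000) / (4) = -2.2500
Iteration 2:
  x_1 = (4 - (0.3)·-2.2500) / (4.3) = 1.0872
  x_2 = (-9 - (2)·0.9302) / (4) = -2.7151
Iteration 3:
  x_1 = (4 - (0.3)·-2.7151) / (4.3) = 1.1197
  x_2 = (-9 - (2)·1.0872) / (4) = -2.7936

-2.7936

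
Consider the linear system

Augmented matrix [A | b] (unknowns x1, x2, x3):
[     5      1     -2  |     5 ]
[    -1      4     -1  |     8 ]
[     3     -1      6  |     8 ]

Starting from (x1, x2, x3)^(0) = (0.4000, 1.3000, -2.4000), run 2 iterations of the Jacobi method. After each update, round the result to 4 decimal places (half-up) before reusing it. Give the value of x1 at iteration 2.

1.2400

Iteration 1:
  x1 = (5 - (1)·1.3000 - (-2)·-2.4000) / (5) = -0.2200
  x2 = (8 - (-1)·0.4000 - (-1)·-2.4000) / (4) = 1.5000
  x3 = (8 - (3)·0.4000 - (-1)·1.3000) / (6) = 1.3500
Iteration 2:
  x1 = (5 - (1)·1.5000 - (-2)·1.3500) / (5) = 1.2400
  x2 = (8 - (-1)·-0.2200 - (-1)·1.3500) / (4) = 2.2825
  x3 = (8 - (3)·-0.2200 - (-1)·1.5000) / (6) = 1.6933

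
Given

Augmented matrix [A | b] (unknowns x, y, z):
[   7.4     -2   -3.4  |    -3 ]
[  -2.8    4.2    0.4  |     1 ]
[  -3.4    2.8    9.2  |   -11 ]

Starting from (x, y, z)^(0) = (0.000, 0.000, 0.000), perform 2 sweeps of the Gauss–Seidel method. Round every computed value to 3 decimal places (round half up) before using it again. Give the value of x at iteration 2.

Iteration 1:
  x = (-3 - (-2)·0.000 - (-3.4)·0.000) / (7.4) = -0.405
  y = (1 - (-2.8)·-0.405 - (0.4)·0.000) / (4.2) = -0.032
  z = (-11 - (-3.4)·-0.405 - (2.8)·-0.032) / (9.2) = -1.336
Iteration 2:
  x = (-3 - (-2)·-0.032 - (-3.4)·-1.336) / (7.4) = -1.028
  y = (1 - (-2.8)·-1.028 - (0.4)·-1.336) / (4.2) = -0.320
  z = (-11 - (-3.4)·-1.028 - (2.8)·-0.320) / (9.2) = -1.478

-1.028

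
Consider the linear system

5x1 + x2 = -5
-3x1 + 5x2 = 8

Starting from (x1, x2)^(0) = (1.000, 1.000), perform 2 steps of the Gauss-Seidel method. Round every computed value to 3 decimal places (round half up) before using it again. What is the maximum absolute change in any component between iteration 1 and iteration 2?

Iteration 1:
  x1 = (-5 - (1)·1.000) / (5) = -1.200
  x2 = (8 - (-3)·-1.200) / (5) = 0.880
Iteration 2:
  x1 = (-5 - (1)·0.880) / (5) = -1.176
  x2 = (8 - (-3)·-1.176) / (5) = 0.894
Change: (0.024, 0.014) → max |·| = 0.024

0.024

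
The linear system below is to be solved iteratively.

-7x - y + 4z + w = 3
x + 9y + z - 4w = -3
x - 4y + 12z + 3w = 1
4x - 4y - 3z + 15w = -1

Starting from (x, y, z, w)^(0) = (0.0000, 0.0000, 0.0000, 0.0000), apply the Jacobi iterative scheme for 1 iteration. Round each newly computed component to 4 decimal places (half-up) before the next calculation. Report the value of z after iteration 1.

Iteration 1:
  x = (3 - (-1)·0.0000 - (4)·0.0000 - (1)·0.0000) / (-7) = -0.4286
  y = (-3 - (1)·0.0000 - (1)·0.0000 - (-4)·0.0000) / (9) = -0.3333
  z = (1 - (1)·0.0000 - (-4)·0.0000 - (3)·0.0000) / (12) = 0.0833
  w = (-1 - (4)·0.0000 - (-4)·0.0000 - (-3)·0.0000) / (15) = -0.0667

0.0833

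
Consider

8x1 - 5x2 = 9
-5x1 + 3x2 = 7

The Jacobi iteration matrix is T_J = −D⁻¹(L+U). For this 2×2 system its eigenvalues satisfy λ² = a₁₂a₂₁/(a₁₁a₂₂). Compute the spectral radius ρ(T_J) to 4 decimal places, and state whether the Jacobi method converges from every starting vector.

a₁₂a₂₁/(a₁₁a₂₂) = (-5)·(-5) / ((8)·(3)) = 1.041667
ρ = √|1.041667| = √1.041667 = 1.0206
ρ > 1, so Jacobi diverges

1.0206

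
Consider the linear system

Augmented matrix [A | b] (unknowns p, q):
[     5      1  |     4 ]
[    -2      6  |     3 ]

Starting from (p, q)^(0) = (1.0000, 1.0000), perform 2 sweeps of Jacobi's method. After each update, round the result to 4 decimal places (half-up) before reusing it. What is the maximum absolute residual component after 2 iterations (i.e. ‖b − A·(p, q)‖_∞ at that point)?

0.1335

Iteration 1:
  p = (4 - (1)·1.0000) / (5) = 0.6000
  q = (3 - (-2)·1.0000) / (6) = 0.8333
Iteration 2:
  p = (4 - (1)·0.8333) / (5) = 0.6333
  q = (3 - (-2)·0.6000) / (6) = 0.7000
Residual b − A·x = (0.1335, 0.0666); ∞-norm = 0.1335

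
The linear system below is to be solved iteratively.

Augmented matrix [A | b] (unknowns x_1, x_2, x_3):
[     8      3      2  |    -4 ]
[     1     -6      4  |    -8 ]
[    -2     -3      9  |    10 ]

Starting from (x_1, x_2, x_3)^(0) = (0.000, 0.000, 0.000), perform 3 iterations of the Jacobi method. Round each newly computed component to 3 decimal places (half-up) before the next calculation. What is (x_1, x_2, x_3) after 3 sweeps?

Iteration 1:
  x_1 = (-4 - (3)·0.000 - (2)·0.000) / (8) = -0.500
  x_2 = (-8 - (1)·0.000 - (4)·0.000) / (-6) = 1.333
  x_3 = (10 - (-2)·0.000 - (-3)·0.000) / (9) = 1.111
Iteration 2:
  x_1 = (-4 - (3)·1.333 - (2)·1.111) / (8) = -1.278
  x_2 = (-8 - (1)·-0.500 - (4)·1.111) / (-6) = 1.991
  x_3 = (10 - (-2)·-0.500 - (-3)·1.333) / (9) = 1.444
Iteration 3:
  x_1 = (-4 - (3)·1.991 - (2)·1.444) / (8) = -1.608
  x_2 = (-8 - (1)·-1.278 - (4)·1.444) / (-6) = 2.083
  x_3 = (10 - (-2)·-1.278 - (-3)·1.991) / (9) = 1.491

(-1.608, 2.083, 1.491)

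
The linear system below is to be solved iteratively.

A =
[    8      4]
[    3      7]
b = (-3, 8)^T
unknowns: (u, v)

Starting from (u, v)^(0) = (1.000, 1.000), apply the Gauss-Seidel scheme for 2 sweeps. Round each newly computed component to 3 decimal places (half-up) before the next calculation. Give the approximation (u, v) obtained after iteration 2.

(-1.134, 1.629)

Iteration 1:
  u = (-3 - (4)·1.000) / (8) = -0.875
  v = (8 - (3)·-0.875) / (7) = 1.518
Iteration 2:
  u = (-3 - (4)·1.518) / (8) = -1.134
  v = (8 - (3)·-1.134) / (7) = 1.629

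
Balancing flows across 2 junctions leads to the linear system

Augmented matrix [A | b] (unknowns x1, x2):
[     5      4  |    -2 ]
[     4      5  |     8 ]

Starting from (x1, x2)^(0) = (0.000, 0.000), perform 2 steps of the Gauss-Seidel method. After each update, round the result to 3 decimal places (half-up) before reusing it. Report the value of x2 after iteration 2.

3.149

Iteration 1:
  x1 = (-2 - (4)·0.000) / (5) = -0.400
  x2 = (8 - (4)·-0.400) / (5) = 1.920
Iteration 2:
  x1 = (-2 - (4)·1.920) / (5) = -1.936
  x2 = (8 - (4)·-1.936) / (5) = 3.149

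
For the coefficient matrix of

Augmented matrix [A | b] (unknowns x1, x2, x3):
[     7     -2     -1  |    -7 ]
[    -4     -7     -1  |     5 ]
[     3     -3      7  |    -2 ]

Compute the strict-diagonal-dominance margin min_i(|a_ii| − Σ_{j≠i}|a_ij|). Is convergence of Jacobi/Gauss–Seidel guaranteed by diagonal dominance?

row 1: |7| − (2+1) = 4
row 2: |-7| − (4+1) = 2
row 3: |7| − (3+3) = 1
minimum over rows = 1 → strictly diagonally dominant (convergence guaranteed)

1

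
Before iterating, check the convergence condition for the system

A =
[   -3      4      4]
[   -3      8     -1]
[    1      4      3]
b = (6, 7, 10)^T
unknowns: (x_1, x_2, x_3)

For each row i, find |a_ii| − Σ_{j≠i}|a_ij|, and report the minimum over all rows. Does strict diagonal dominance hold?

-5

row 1: |-3| − (4+4) = -5
row 2: |8| − (3+1) = 4
row 3: |3| − (1+4) = -2
minimum over rows = -5 → not strictly diagonally dominant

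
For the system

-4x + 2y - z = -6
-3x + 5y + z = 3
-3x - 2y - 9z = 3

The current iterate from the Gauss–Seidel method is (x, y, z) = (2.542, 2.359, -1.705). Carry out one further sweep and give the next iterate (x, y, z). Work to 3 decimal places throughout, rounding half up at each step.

(3.106, 2.805, -1.992)

One sweep:
  x = (-6 - (2)·2.359 - (-1)·-1.705) / (-4) = 3.106
  y = (3 - (-3)·3.106 - (1)·-1.705) / (5) = 2.805
  z = (3 - (-3)·3.106 - (-2)·2.805) / (-9) = -1.992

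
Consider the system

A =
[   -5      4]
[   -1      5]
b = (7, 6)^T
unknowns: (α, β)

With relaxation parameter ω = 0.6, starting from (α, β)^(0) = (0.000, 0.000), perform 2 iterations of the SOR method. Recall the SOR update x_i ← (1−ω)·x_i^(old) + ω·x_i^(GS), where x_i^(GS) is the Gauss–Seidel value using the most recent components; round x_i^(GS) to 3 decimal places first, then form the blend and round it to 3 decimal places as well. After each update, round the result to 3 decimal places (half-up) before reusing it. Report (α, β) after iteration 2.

(-0.879, 0.862)

Iteration 1:
  α: GS value = (7 - (4)·0.000) / (-5) = -1.400;  α ← (1−ω)·0.000 + ω·-1.400 = -0.840
  β: GS value = (6 - (-1)·-0.840) / (5) = 1.032;  β ← (1−ω)·0.000 + ω·1.032 = 0.619
Iteration 2:
  α: GS value = (7 - (4)·0.619) / (-5) = -0.905;  α ← (1−ω)·-0.840 + ω·-0.905 = -0.879
  β: GS value = (6 - (-1)·-0.879) / (5) = 1.024;  β ← (1−ω)·0.619 + ω·1.024 = 0.862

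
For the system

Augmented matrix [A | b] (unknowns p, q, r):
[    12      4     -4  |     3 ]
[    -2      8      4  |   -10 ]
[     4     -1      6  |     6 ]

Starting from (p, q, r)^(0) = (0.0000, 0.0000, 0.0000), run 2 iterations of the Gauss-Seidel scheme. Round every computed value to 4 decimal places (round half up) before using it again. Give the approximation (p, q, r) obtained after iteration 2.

(0.8576, -1.3533, 0.2027)

Iteration 1:
  p = (3 - (4)·0.0000 - (-4)·0.0000) / (12) = 0.2500
  q = (-10 - (-2)·0.2500 - (4)·0.0000) / (8) = -1.1875
  r = (6 - (4)·0.2500 - (-1)·-1.1875) / (6) = 0.6354
Iteration 2:
  p = (3 - (4)·-1.1875 - (-4)·0.6354) / (12) = 0.8576
  q = (-10 - (-2)·0.8576 - (4)·0.6354) / (8) = -1.3533
  r = (6 - (4)·0.8576 - (-1)·-1.3533) / (6) = 0.2027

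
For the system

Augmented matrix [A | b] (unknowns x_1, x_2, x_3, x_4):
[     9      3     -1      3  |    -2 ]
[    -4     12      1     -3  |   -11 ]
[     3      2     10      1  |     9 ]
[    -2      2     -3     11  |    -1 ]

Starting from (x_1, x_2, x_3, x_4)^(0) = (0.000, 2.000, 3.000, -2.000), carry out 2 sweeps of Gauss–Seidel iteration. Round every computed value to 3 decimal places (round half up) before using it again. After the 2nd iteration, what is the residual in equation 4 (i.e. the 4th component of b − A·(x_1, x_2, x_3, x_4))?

Iteration 1:
  x_1 = (-2 - (3)·2.000 - (-1)·3.000 - (3)·-2.000) / (9) = 0.111
  x_2 = (-11 - (-4)·0.111 - (1)·3.000 - (-3)·-2.000) / (12) = -1.630
  x_3 = (9 - (3)·0.111 - (2)·-1.630 - (1)·-2.000) / (10) = 1.393
  x_4 = (-1 - (-2)·0.111 - (2)·-1.630 - (-3)·1.393) / (11) = 0.606
Iteration 2:
  x_1 = (-2 - (3)·-1.630 - (-1)·1.393 - (3)·0.606) / (9) = 0.274
  x_2 = (-11 - (-4)·0.274 - (1)·1.393 - (-3)·0.606) / (12) = -0.790
  x_3 = (9 - (3)·0.274 - (2)·-0.790 - (1)·0.606) / (10) = 0.915
  x_4 = (-1 - (-2)·0.274 - (2)·-0.790 - (-3)·0.915) / (11) = 0.352
Residual b − A·x = (-2.237, -0.283, 0.256, 0.001)

0.001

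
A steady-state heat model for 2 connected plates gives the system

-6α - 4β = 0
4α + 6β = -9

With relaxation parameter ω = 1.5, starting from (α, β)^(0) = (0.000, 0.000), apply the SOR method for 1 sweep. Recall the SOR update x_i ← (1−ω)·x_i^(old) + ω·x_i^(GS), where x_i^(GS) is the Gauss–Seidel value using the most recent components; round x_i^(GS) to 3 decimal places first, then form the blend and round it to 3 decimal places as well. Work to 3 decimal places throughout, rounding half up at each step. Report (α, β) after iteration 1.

(0.000, -2.250)

Iteration 1:
  α: GS value = (0 - (-4)·0.000) / (-6) = 0.000;  α ← (1−ω)·0.000 + ω·0.000 = 0.000
  β: GS value = (-9 - (4)·0.000) / (6) = -1.500;  β ← (1−ω)·0.000 + ω·-1.500 = -2.250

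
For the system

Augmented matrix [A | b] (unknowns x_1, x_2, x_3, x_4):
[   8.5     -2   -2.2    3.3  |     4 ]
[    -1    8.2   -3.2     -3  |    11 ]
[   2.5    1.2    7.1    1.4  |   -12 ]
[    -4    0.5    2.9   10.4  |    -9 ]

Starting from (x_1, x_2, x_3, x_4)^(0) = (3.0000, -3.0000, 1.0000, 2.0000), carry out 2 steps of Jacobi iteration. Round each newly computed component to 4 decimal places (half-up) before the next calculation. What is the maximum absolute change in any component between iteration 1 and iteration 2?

Iteration 1:
  x_1 = (4 - (-2)·-3.0000 - (-2.2)·1.0000 - (3.3)·2.0000) / (8.5) = -0.7529
  x_2 = (11 - (-1)·3.0000 - (-3.2)·1.0000 - (-3)·2.0000) / (8.2) = 2.8293
  x_3 = (-12 - (2.5)·3.0000 - (1.2)·-3.0000 - (1.4)·2.0000) / (7.1) = -2.6338
  x_4 = (-9 - (-4)·3.0000 - (0.5)·-3.0000 - (2.9)·1.0000) / (10.4) = 0.1538
Iteration 2:
  x_1 = (4 - (-2)·2.8293 - (-2.2)·-2.6338 - (3.3)·0.1538) / (8.5) = 0.3949
  x_2 = (11 - (-1)·-0.7529 - (-3.2)·-2.6338 - (-3)·0.1538) / (8.2) = 0.2781
  x_3 = (-12 - (2.5)·-0.7529 - (1.2)·2.8293 - (1.4)·0.1538) / (7.1) = -1.9336
  x_4 = (-9 - (-4)·-0.7529 - (0.5)·2.8293 - (2.9)·-2.6338) / (10.4) = -0.5566
Change: (1.1478, -2.5512, 0.7002, -0.7104) → max |·| = 2.5512

2.5512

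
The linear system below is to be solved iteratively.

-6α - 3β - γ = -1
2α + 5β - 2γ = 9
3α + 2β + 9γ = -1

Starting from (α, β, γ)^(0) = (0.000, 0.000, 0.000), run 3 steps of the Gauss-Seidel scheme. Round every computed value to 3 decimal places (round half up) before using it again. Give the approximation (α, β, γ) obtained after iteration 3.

Iteration 1:
  α = (-1 - (-3)·0.000 - (-1)·0.000) / (-6) = 0.167
  β = (9 - (2)·0.167 - (-2)·0.000) / (5) = 1.733
  γ = (-1 - (3)·0.167 - (2)·1.733) / (9) = -0.552
Iteration 2:
  α = (-1 - (-3)·1.733 - (-1)·-0.552) / (-6) = -0.608
  β = (9 - (2)·-0.608 - (-2)·-0.552) / (5) = 1.822
  γ = (-1 - (3)·-0.608 - (2)·1.822) / (9) = -0.313
Iteration 3:
  α = (-1 - (-3)·1.822 - (-1)·-0.313) / (-6) = -0.692
  β = (9 - (2)·-0.692 - (-2)·-0.313) / (5) = 1.952
  γ = (-1 - (3)·-0.692 - (2)·1.952) / (9) = -0.314

(-0.692, 1.952, -0.314)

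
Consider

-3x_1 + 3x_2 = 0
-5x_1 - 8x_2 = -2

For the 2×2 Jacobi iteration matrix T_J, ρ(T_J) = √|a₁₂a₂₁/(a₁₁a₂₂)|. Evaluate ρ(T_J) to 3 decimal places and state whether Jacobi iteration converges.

a₁₂a₂₁/(a₁₁a₂₂) = (3)·(-5) / ((-3)·(-8)) = -0.625000
ρ = √|-0.625000| = √0.625000 = 0.791
ρ < 1, so Jacobi converges

0.791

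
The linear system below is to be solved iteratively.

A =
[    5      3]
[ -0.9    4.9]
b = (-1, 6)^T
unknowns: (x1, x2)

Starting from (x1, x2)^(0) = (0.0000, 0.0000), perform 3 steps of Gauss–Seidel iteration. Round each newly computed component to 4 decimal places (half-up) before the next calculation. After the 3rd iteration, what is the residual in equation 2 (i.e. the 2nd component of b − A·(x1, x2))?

-0.0001

Iteration 1:
  x1 = (-1 - (3)·0.0000) / (5) = -0.2000
  x2 = (6 - (-0.9)·-0.2000) / (4.9) = 1.1878
Iteration 2:
  x1 = (-1 - (3)·1.1878) / (5) = -0.9127
  x2 = (6 - (-0.9)·-0.9127) / (4.9) = 1.0569
Iteration 3:
  x1 = (-1 - (3)·1.0569) / (5) = -0.8341
  x2 = (6 - (-0.9)·-0.8341) / (4.9) = 1.0713
Residual b − A·x = (-0.0434, -0.0001)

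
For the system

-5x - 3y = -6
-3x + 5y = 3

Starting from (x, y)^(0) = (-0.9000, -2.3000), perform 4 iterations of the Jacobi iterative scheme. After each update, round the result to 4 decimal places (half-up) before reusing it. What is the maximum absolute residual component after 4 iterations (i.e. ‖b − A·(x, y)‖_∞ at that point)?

2.2549

Iteration 1:
  x = (-6 - (-3)·-2.3000) / (-5) = 2.5800
  y = (3 - (-3)·-0.9000) / (5) = 0.0600
Iteration 2:
  x = (-6 - (-3)·0.0600) / (-5) = 1.1640
  y = (3 - (-3)·2.5800) / (5) = 2.1480
Iteration 3:
  x = (-6 - (-3)·2.1480) / (-5) = -0.0888
  y = (3 - (-3)·1.1640) / (5) = 1.2984
Iteration 4:
  x = (-6 - (-3)·1.2984) / (-5) = 0.4210
  y = (3 - (-3)·-0.0888) / (5) = 0.5467
Residual b − A·x = (-2.2549, 1.5295); ∞-norm = 2.2549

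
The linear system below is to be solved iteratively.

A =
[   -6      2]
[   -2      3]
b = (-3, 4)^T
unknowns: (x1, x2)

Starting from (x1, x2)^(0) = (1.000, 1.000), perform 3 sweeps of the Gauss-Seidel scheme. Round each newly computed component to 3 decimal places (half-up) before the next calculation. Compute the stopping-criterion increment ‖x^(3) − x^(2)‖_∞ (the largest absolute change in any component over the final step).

Iteration 1:
  x1 = (-3 - (2)·1.000) / (-6) = 0.833
  x2 = (4 - (-2)·0.833) / (3) = 1.889
Iteration 2:
  x1 = (-3 - (2)·1.889) / (-6) = 1.130
  x2 = (4 - (-2)·1.130) / (3) = 2.087
Iteration 3:
  x1 = (-3 - (2)·2.087) / (-6) = 1.196
  x2 = (4 - (-2)·1.196) / (3) = 2.131
Change: (0.066, 0.044) → max |·| = 0.066

0.066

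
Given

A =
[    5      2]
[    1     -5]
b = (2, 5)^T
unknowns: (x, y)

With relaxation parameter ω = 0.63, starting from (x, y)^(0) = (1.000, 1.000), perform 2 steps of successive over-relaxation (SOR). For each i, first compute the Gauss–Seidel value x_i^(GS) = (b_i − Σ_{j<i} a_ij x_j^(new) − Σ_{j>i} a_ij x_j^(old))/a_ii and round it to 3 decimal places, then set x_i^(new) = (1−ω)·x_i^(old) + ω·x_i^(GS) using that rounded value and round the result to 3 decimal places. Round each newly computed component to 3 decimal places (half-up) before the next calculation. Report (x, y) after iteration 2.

(0.442, -0.653)

Iteration 1:
  x: GS value = (2 - (2)·1.000) / (5) = 0.000;  x ← (1−ω)·1.000 + ω·0.000 = 0.370
  y: GS value = (5 - (1)·0.370) / (-5) = -0.926;  y ← (1−ω)·1.000 + ω·-0.926 = -0.213
Iteration 2:
  x: GS value = (2 - (2)·-0.213) / (5) = 0.485;  x ← (1−ω)·0.370 + ω·0.485 = 0.442
  y: GS value = (5 - (1)·0.442) / (-5) = -0.912;  y ← (1−ω)·-0.213 + ω·-0.912 = -0.653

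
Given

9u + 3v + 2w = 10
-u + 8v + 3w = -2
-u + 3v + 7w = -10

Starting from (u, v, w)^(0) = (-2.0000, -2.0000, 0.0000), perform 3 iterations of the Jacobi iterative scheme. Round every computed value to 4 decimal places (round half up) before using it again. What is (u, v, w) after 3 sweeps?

Iteration 1:
  u = (10 - (3)·-2.0000 - (2)·0.0000) / (9) = 1.7778
  v = (-2 - (-1)·-2.0000 - (3)·0.0000) / (8) = -0.5000
  w = (-10 - (-1)·-2.0000 - (3)·-2.0000) / (7) = -0.8571
Iteration 2:
  u = (10 - (3)·-0.5000 - (2)·-0.8571) / (9) = 1.4682
  v = (-2 - (-1)·1.7778 - (3)·-0.8571) / (8) = 0.2936
  w = (-10 - (-1)·1.7778 - (3)·-0.5000) / (7) = -0.9603
Iteration 3:
  u = (10 - (3)·0.2936 - (2)·-0.9603) / (9) = 1.2266
  v = (-2 - (-1)·1.4682 - (3)·-0.9603) / (8) = 0.2936
  w = (-10 - (-1)·1.4682 - (3)·0.2936) / (7) = -1.3447

(1.2266, 0.2936, -1.3447)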